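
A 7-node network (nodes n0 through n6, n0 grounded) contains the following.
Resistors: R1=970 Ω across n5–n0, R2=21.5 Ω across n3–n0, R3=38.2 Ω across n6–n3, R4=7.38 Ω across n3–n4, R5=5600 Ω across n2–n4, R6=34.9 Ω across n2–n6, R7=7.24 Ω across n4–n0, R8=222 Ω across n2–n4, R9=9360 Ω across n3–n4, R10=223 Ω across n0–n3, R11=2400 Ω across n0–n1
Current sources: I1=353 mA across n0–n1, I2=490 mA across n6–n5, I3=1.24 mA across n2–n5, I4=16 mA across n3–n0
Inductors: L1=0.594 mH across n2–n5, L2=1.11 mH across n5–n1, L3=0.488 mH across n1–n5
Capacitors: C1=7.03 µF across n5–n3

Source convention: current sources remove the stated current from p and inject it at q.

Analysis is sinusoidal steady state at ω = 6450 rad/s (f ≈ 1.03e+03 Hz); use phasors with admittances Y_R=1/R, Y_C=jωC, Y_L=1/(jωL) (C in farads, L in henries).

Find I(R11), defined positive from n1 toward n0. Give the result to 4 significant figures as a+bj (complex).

MNA unknowns: 6 node voltages V₁..V_6
R1: Y=0.001031+0.000j on G[5,0]
R2: Y=0.04651+0.000j on G[3,0]
R3: Y=0.02618+0.000j on G[6,3]
I1: z[0]−=0.353, z[1]+=0.353
R4: Y=0.1355+0.000j on G[3,4]
R5: Y=0.0001786+0.000j on G[2,4]
I2: z[6]−=0.49, z[5]+=0.49
R6: Y=0.02865+0.000j on G[2,6]
R7: Y=0.1381+0.000j on G[4,0]
L1: Y=0.000-0.2610j on G[2,5]
L2: Y=0.000-0.1397j on G[5,1]
R8: Y=0.004505+0.000j on G[2,4]
C1: Y=0.000+0.04534j on G[5,3]
I3: z[2]−=0.00124, z[5]+=0.00124
R9: Y=0.0001068+0.000j on G[3,4]
R10: Y=0.004484+0.000j on G[0,3]
R11: Y=0.0004167+0.000j on G[0,1]
L3: Y=0.000-0.3177j on G[1,5]
I4: z[3]−=0.016, z[0]+=0.016
solve → V1=7.804-9.686j, V2=6.967-11.76j, V3=2.617+0.3563j, V4=1.392-0.02433j, V5=7.813-10.45j, V6=-4.046-5.978j

0.003252-0.004036j A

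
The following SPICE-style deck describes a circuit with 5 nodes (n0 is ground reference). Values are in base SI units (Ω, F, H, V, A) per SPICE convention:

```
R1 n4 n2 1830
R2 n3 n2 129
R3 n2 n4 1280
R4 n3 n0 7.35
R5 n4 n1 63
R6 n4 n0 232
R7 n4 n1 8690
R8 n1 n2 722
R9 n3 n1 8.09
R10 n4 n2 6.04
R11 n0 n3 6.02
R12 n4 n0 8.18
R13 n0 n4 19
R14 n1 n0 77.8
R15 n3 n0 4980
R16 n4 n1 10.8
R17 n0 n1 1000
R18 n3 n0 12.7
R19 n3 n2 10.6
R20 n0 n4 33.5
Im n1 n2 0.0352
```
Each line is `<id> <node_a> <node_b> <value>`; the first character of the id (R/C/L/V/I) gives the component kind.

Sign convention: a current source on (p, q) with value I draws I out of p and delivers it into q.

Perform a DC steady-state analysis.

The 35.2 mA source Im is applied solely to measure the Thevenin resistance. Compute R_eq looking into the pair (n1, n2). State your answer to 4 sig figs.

MNA unknowns: 4 node voltages V₁..V_4
R1: Y=0.0005464 on G[4,2]
R2: Y=0.007752 on G[3,2]
R3: Y=0.0007813 on G[2,4]
R4: Y=0.1361 on G[3,0]
R5: Y=0.01587 on G[4,1]
R6: Y=0.004310 on G[4,0]
R7: Y=0.0001151 on G[4,1]
R8: Y=0.001385 on G[1,2]
R9: Y=0.1236 on G[3,1]
R10: Y=0.1656 on G[4,2]
R11: Y=0.1661 on G[0,3]
R12: Y=0.1222 on G[4,0]
R13: Y=0.05263 on G[0,4]
R14: Y=0.01285 on G[1,0]
R15: Y=0.0002008 on G[3,0]
R16: Y=0.09259 on G[4,1]
R17: Y=0.001000 on G[0,1]
R18: Y=0.07874 on G[3,0]
R19: Y=0.09434 on G[3,2]
R20: Y=0.02985 on G[0,4]
Im: z[1]−=0.0352, z[2]+=0.0352
solve → V1=-0.1362, V2=0.1384, V3=-0.004457, V4=0.01715

R_eq = 7.801 Ω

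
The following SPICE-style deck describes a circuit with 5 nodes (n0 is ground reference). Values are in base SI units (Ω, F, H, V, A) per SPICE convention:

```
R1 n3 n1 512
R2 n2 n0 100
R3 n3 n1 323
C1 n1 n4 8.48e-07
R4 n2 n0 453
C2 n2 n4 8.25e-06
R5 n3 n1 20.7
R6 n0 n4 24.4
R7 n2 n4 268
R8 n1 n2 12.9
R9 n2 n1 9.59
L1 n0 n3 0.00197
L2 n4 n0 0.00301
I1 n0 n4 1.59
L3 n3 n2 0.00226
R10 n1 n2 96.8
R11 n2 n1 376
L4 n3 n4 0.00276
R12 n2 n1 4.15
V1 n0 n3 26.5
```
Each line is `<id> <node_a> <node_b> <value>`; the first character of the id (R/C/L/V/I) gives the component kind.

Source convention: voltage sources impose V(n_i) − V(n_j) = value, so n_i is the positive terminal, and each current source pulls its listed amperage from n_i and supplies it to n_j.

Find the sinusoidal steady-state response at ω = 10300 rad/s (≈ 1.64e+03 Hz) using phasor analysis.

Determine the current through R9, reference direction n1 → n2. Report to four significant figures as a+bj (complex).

MNA unknowns: 4 node voltages V₁..V_4 plus 1 source current (V1)
R1: Y=0.001953+0.000j on G[3,1]
R2: Y=0.01000+0.000j on G[2,0]
R3: Y=0.003096+0.000j on G[3,1]
C1: Y=0.000+0.008734j on G[1,4]
R4: Y=0.002208+0.000j on G[2,0]
C2: Y=0.000+0.08498j on G[2,4]
R5: Y=0.04831+0.000j on G[3,1]
R6: Y=0.04098+0.000j on G[0,4]
R7: Y=0.003731+0.000j on G[2,4]
R8: Y=0.07752+0.000j on G[1,2]
R9: Y=0.1043+0.000j on G[2,1]
L1: Y=0.000-0.04928j on G[0,3]
L2: Y=0.000-0.03225j on G[4,0]
I1: z[0]−=1.59, z[4]+=1.59
L3: Y=0.000-0.04296j on G[3,2]
R10: Y=0.01033+0.000j on G[1,2]
R11: Y=0.002660+0.000j on G[2,1]
L4: Y=0.000-0.03518j on G[3,4]
R12: Y=0.2410+0.000j on G[2,1]
V1: row V0−V3=26.5, i_V1 at 0,3
solve → V1=-11.62+17.82j, V2=-10.09+19.86j, V3=-26.50+0.000j, V4=-4.371+3.637j
aux → i_V1=-1.775+1.838j

-0.1603-0.2124j A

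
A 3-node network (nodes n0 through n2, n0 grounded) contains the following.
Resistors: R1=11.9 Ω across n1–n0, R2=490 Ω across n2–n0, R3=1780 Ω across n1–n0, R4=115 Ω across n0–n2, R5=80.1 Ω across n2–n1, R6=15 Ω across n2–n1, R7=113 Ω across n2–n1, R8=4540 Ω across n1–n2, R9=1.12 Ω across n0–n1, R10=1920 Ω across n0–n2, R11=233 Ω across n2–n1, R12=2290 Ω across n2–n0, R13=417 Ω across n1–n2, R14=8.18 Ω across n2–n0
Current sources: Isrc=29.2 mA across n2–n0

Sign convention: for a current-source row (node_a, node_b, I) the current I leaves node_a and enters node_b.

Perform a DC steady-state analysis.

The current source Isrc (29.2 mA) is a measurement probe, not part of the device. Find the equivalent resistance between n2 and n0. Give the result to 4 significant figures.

R_eq = 4.536 Ω

Apply KCL at each of the 2 non-ground nodes and solve the resulting linear system.
Node n1: branches {R1, R3, R5, R6, R7, R8, R9, R11, R13} → V_1 = -0.01172
Node n2: branches {R2, R4, R5, R6, R7, R8, R10, R11, R12, R13, R14, Isrc} → V_2 = -0.1325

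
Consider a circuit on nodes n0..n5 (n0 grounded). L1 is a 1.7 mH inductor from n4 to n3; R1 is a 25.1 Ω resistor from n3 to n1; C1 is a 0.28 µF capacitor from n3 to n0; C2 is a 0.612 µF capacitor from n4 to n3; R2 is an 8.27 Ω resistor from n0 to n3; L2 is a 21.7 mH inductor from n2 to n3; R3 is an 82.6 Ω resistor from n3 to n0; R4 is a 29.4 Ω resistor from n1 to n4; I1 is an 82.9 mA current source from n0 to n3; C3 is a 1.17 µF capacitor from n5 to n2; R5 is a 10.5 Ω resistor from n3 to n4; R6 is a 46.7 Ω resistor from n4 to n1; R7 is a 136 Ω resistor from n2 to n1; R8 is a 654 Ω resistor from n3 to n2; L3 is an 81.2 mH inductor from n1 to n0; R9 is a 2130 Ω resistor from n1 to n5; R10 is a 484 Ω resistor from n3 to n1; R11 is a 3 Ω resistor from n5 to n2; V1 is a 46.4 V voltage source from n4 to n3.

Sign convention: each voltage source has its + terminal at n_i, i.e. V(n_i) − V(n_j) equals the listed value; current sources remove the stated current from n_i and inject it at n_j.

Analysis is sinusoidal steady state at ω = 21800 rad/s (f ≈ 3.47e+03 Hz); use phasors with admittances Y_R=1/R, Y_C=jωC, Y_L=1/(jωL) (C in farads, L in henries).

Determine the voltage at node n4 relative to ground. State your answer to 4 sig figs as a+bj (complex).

MNA unknowns: 5 node voltages V₁..V_5 plus 1 source current (V1)
L1: Y=0.000-0.02698j on G[4,3]
R1: Y=0.03984+0.000j on G[3,1]
C1: Y=0.000+0.006104j on G[3,0]
C2: Y=0.000+0.01334j on G[4,3]
R2: Y=0.1209+0.000j on G[0,3]
L2: Y=0.000-0.002114j on G[2,3]
R3: Y=0.01211+0.000j on G[3,0]
R4: Y=0.03401+0.000j on G[1,4]
I1: z[0]−=0.0829, z[3]+=0.0829
C3: Y=0.000+0.02551j on G[5,2]
R5: Y=0.09524+0.000j on G[3,4]
R6: Y=0.02141+0.000j on G[4,1]
R7: Y=0.007353+0.000j on G[2,1]
R8: Y=0.001529+0.000j on G[3,2]
L3: Y=0.000-0.0005649j on G[1,0]
R9: Y=0.0004695+0.000j on G[1,5]
R10: Y=0.002066+0.000j on G[3,1]
R11: Y=0.3333+0.000j on G[5,2]
V1: row V4−V3=46.4, i_V1 at 4,3
solve → V1=26.61+0.6059j, V2=21.21+5.174j, V3=0.6245+0.08435j, V4=47.02+0.08435j, V5=21.22+5.167j
aux → i_V1=-5.551+0.6619j

47.02+0.08435j V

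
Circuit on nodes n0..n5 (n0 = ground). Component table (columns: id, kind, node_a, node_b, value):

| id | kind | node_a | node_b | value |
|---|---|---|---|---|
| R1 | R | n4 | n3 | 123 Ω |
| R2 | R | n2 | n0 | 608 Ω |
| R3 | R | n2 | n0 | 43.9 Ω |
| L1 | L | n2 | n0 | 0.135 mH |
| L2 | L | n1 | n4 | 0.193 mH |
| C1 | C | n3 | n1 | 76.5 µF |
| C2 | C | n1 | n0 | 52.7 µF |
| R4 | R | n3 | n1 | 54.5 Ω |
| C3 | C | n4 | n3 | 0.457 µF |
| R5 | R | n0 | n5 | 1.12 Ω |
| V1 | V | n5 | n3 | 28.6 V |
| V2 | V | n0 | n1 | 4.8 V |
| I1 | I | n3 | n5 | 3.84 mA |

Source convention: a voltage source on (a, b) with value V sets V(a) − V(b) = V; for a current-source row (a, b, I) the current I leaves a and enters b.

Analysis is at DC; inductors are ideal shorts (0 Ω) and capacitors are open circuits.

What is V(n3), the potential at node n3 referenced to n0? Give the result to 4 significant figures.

-27.91 V

Element admittances at DC:
  Y(R1) = 0.008130 S between n4,n3
  Y(R2) = 0.001645 S between n2,n0
  Y(R3) = 0.02278 S between n2,n0
  L1: short n2↔n0 (DC inductor)
  L2: short n1↔n4 (DC inductor)
  Y(C1) = 0.000 S between n3,n1
  Y(C2) = 0.000 S between n1,n0
  Y(R4) = 0.01835 S between n3,n1
  Y(C3) = 0.000 S between n4,n3
  Y(R5) = 0.8929 S between n0,n5
  V1: constraint V(n5)−V(n3) = 28.6
  V2: constraint V(n0)−V(n1) = 4.8
  I1: injects 0.00384 A into n5 (from n3)
Assemble and solve the 9×9 MNA system:
  V(n1)=-4.800  V(n2)=0.000  V(n3)=-27.91  V(n4)=-4.800  V(n5)=0.6855
  i(L1)=0.000  i(L2)=0.1879  i(V1)=-0.6082  i(V2)=0.6120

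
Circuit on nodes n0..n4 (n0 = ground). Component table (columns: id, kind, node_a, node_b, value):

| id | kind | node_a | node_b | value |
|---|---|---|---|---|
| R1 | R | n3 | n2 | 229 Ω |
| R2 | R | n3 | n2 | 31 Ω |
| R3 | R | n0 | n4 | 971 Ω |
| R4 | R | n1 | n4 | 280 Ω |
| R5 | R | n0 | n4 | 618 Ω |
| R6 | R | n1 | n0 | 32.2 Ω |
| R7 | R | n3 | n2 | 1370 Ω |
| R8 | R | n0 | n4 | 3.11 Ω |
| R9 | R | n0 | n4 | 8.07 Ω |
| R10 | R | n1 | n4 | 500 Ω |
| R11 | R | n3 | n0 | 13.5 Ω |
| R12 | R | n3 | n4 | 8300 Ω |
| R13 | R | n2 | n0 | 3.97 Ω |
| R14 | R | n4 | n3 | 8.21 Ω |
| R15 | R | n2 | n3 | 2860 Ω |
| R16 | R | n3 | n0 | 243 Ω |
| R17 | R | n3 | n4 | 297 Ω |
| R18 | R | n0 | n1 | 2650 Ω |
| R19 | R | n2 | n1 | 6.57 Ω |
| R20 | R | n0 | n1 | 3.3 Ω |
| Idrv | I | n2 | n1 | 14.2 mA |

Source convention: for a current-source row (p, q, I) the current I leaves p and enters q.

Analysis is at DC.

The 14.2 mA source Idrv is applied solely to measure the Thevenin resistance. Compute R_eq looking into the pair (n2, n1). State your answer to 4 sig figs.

R_eq = 3.260 Ω

MNA unknowns: 4 node voltages V₁..V_4
R1: Y=0.004367 on G[3,2]
R2: Y=0.03226 on G[3,2]
R3: Y=0.001030 on G[0,4]
R4: Y=0.003571 on G[1,4]
R5: Y=0.001618 on G[0,4]
R6: Y=0.03106 on G[1,0]
R7: Y=0.0007299 on G[3,2]
R8: Y=0.3215 on G[0,4]
R9: Y=0.1239 on G[0,4]
R10: Y=0.002000 on G[1,4]
R11: Y=0.07407 on G[3,0]
R12: Y=0.0001205 on G[3,4]
R13: Y=0.2519 on G[2,0]
R14: Y=0.1218 on G[4,3]
R15: Y=0.0003497 on G[2,3]
R16: Y=0.004115 on G[3,0]
R17: Y=0.003367 on G[3,4]
R18: Y=0.0003774 on G[0,1]
R19: Y=0.1522 on G[2,1]
R20: Y=0.3030 on G[0,1]
Idrv: z[2]−=0.0142, z[1]+=0.0142
solve → V1=0.02103, V2=-0.02527, V3=-0.004332, V4=-0.0007351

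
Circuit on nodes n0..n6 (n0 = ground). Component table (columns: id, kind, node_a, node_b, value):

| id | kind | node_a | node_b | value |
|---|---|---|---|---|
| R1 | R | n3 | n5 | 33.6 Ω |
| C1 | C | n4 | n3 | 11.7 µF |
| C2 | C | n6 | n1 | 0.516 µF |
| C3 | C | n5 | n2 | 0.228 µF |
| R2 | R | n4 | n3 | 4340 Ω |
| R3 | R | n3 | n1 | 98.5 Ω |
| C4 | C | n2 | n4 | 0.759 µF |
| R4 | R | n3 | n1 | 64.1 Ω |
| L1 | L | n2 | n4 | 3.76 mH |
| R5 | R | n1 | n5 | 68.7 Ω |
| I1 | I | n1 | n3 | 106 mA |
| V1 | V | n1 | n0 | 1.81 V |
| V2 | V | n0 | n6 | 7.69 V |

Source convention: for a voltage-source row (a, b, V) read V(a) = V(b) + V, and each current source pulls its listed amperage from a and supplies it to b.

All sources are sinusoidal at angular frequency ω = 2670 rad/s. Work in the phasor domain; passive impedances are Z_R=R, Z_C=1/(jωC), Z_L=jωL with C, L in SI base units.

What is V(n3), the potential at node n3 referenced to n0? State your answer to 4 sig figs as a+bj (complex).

4.793-0.005441j V

MNA unknowns: 6 node voltages V₁..V_6 plus 2 source currents (V1, V2)
R1: Y=0.02976+0.000j on G[3,5]
C1: Y=0.000+0.03124j on G[4,3]
C2: Y=0.000+0.001378j on G[6,1]
C3: Y=0.000+0.0006088j on G[5,2]
R2: Y=0.0002304+0.000j on G[4,3]
R3: Y=0.01015+0.000j on G[3,1]
C4: Y=0.000+0.002027j on G[2,4]
R4: Y=0.01560+0.000j on G[3,1]
L1: Y=0.000-0.09961j on G[2,4]
R5: Y=0.01456+0.000j on G[1,5]
I1: z[1]−=0.106, z[3]+=0.106
V1: row V1−V0=1.81, i_V1 at 1,0
V2: row V0−V6=7.69, i_V2 at 0,6
solve → V1=1.810+0.000j, V2=4.781-0.005382j, V3=4.793-0.005441j, V4=4.775-0.005288j, V5=3.814+0.009627j, V6=-7.690+0.000j
aux → i_V1=0.000-0.01309j, i_V2=0.000-0.01309j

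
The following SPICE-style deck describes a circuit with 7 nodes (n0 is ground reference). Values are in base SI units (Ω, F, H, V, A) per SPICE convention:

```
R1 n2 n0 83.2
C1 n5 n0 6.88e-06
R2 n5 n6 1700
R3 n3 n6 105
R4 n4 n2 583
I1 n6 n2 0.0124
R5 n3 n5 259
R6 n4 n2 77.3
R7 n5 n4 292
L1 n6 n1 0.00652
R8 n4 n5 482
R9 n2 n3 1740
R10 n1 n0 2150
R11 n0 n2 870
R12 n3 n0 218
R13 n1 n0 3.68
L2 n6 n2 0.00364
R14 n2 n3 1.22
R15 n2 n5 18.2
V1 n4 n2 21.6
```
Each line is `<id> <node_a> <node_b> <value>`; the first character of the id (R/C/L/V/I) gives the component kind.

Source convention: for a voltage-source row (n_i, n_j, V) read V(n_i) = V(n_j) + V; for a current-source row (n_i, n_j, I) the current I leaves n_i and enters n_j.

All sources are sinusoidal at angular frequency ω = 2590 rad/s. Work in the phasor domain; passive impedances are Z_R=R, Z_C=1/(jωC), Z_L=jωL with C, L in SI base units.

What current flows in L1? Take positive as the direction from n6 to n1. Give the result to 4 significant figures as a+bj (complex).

-0.02969-0.01986j A

MNA unknowns: 6 node voltages V₁..V_6 plus 1 source current (V1)
R1: Y=0.01202+0.000j on G[2,0]
C1: Y=0.000+0.01782j on G[5,0]
R2: Y=0.0005882+0.000j on G[5,6]
R3: Y=0.009524+0.000j on G[3,6]
R4: Y=0.001715+0.000j on G[4,2]
I1: z[6]−=0.0124, z[2]+=0.0124
R5: Y=0.003861+0.000j on G[3,5]
R6: Y=0.01294+0.000j on G[4,2]
R7: Y=0.003425+0.000j on G[5,4]
L1: Y=0.000-0.05922j on G[6,1]
R8: Y=0.002075+0.000j on G[4,5]
R9: Y=0.0005747+0.000j on G[2,3]
R10: Y=0.0004651+0.000j on G[1,0]
R11: Y=0.001149+0.000j on G[0,2]
R12: Y=0.004587+0.000j on G[3,0]
R13: Y=0.2717+0.000j on G[1,0]
L2: Y=0.000-0.1061j on G[6,2]
R14: Y=0.8197+0.000j on G[2,3]
R15: Y=0.05495+0.000j on G[2,5]
V1: row V4−V2=21.6, i_V1 at 4,2
solve → V1=-0.1091-0.07295j, V2=0.3931-0.7618j, V3=0.3958-0.7578j, V4=21.99-0.7618j, V5=1.872-1.274j, V6=0.2262-0.5744j
aux → i_V1=-0.4271-0.002817j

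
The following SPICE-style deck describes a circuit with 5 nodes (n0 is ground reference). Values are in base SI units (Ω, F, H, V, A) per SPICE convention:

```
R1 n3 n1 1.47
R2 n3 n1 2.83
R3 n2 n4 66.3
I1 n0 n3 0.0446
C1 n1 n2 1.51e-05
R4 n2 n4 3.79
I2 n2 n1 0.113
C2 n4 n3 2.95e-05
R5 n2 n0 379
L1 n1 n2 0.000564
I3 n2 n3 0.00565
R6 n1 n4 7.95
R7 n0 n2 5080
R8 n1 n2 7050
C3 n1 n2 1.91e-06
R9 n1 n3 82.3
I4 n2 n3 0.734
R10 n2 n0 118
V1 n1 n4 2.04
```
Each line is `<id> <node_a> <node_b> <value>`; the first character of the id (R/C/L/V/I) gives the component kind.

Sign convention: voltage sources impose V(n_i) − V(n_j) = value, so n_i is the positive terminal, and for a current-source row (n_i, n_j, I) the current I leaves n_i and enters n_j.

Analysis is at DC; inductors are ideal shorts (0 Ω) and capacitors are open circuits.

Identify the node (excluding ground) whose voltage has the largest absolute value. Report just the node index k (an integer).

MNA unknowns: 4 node voltages V₁..V_4 plus 2 source currents (L1, V1)
R1: Y=0.6803 on G[3,1]
R2: Y=0.3534 on G[3,1]
R3: Y=0.01508 on G[2,4]
I1: z[0]−=0.0446, z[3]+=0.0446
C1: Y=0.000 on G[1,2]
R4: Y=0.2639 on G[2,4]
I2: z[2]−=0.113, z[1]+=0.113
C2: Y=0.000 on G[4,3]
R5: Y=0.002639 on G[2,0]
L1: row V1−V2=0, i_L1 at 1,2
I3: z[2]−=0.00565, z[3]+=0.00565
R6: Y=0.1258 on G[1,4]
R7: Y=0.0001969 on G[0,2]
R8: Y=0.0001418 on G[1,2]
C3: Y=0.000 on G[1,2]
R9: Y=0.01215 on G[1,3]
I4: z[2]−=0.734, z[3]+=0.734
R10: Y=0.008475 on G[2,0]
V1: row V1−V4=2.04, i_V1 at 1,4
solve → V1=3.943, V2=3.943, V3=4.693, V4=1.903
aux → i_L1=1.466, i_V1=-0.8256

3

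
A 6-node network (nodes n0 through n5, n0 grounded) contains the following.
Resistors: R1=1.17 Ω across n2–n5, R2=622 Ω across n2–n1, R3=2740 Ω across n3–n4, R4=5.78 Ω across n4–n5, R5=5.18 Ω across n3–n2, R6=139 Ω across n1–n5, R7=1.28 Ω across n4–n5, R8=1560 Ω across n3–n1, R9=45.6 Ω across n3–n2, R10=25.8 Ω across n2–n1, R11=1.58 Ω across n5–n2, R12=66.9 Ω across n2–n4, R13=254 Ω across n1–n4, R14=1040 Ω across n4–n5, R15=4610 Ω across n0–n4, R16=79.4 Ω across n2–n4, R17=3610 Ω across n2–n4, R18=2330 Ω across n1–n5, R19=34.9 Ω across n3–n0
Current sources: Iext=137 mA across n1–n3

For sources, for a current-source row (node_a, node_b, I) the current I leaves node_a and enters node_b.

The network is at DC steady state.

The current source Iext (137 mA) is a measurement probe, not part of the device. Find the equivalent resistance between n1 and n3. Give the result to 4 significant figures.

MNA unknowns: 5 node voltages V₁..V_5
R1: Y=0.8547 on G[2,5]
R2: Y=0.001608 on G[2,1]
R3: Y=0.0003650 on G[3,4]
R4: Y=0.1730 on G[4,5]
R5: Y=0.1931 on G[3,2]
R6: Y=0.007194 on G[1,5]
R7: Y=0.7812 on G[4,5]
R8: Y=0.0006410 on G[3,1]
R9: Y=0.02193 on G[3,2]
R10: Y=0.03876 on G[2,1]
R11: Y=0.6329 on G[5,2]
R12: Y=0.01495 on G[2,4]
R13: Y=0.003937 on G[1,4]
R14: Y=0.0009615 on G[4,5]
R15: Y=0.0002169 on G[0,4]
R16: Y=0.01259 on G[2,4]
R17: Y=0.0002770 on G[2,4]
R18: Y=0.0004292 on G[1,5]
R19: Y=0.02865 on G[3,0]
Iext: z[1]−=0.137, z[3]+=0.137
solve → V1=-3.224, V2=-0.6210, V3=0.004918, V4=-0.6496, V5=-0.6402

R_eq = 23.57 Ω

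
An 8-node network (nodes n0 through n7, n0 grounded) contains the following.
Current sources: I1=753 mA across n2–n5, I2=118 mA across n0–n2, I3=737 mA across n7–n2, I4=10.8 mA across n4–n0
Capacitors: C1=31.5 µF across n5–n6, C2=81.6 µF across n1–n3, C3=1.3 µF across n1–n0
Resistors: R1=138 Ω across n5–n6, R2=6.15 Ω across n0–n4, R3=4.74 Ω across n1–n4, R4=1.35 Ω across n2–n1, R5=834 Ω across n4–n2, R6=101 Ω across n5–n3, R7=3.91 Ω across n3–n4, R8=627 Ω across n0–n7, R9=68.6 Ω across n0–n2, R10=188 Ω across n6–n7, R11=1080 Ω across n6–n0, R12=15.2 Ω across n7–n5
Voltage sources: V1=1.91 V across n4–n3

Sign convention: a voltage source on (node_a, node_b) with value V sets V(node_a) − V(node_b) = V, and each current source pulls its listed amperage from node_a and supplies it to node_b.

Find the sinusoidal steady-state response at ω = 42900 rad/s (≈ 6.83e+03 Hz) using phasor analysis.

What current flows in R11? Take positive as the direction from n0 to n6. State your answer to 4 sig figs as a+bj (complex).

Element admittances at ω=42900 rad/s:
  I1: injects 0.753 A into n5 (from n2)
  I2: injects 0.118 A into n2 (from n0)
  Y(C1) = 0.000+1.351j S between n5,n6
  Y(C2) = 0.000+3.501j S between n1,n3
  Y(R1) = 0.007246+0.000j S between n5,n6
  Y(R2) = 0.1626+0.000j S between n0,n4
  Y(R3) = 0.2110+0.000j S between n1,n4
  Y(R4) = 0.7407+0.000j S between n2,n1
  Y(R5) = 0.001199+0.000j S between n4,n2
  Y(R6) = 0.009901+0.000j S between n5,n3
  I3: injects 0.737 A into n2 (from n7)
  Y(R7) = 0.2558+0.000j S between n3,n4
  Y(R8) = 0.001595+0.000j S between n0,n7
  Y(C3) = 0.000+0.05577j S between n1,n0
  Y(R9) = 0.01458+0.000j S between n0,n2
  Y(R10) = 0.005319+0.000j S between n6,n7
  Y(R11) = 0.0009259+0.000j S between n6,n0
  I4: injects 0.0108 A into n0 (from n4)
  Y(R12) = 0.06579+0.000j S between n7,n5
  V1: constraint V(n4)−V(n3) = 1.91
Assemble and solve the 8×8 MNA system:
  V(n1)=-1.016+0.1786j  V(n2)=-0.8582+0.1754j  V(n3)=-1.040+0.3284j  V(n4)=0.8699+0.3284j  V(n5)=1.766+0.2590j  V(n6)=1.765+0.3003j  V(n7)=-8.410+0.2563j
  i(V1)=-1.041-0.08518j

-0.001634-0.0002780j A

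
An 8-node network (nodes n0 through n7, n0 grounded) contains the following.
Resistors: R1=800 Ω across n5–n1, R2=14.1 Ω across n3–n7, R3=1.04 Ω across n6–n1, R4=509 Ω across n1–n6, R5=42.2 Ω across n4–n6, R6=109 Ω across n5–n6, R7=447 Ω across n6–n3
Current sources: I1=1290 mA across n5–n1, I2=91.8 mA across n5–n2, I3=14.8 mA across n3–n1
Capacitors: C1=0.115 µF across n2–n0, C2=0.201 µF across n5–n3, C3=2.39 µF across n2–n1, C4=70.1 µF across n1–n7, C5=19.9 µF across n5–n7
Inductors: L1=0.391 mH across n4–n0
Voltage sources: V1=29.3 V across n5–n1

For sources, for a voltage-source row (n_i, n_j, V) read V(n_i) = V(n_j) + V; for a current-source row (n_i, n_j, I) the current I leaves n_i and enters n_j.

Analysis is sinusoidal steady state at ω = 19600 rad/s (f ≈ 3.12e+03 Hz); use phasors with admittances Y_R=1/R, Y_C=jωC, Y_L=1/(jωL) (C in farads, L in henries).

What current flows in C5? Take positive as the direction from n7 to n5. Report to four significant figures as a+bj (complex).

-0.005101-8.882j A

Element admittances at ω=19600 rad/s:
  Y(R1) = 0.001250+0.000j S between n5,n1
  I1: injects 1.29 A into n1 (from n5)
  Y(C1) = 0.000+0.002254j S between n2,n0
  Y(C2) = 0.000+0.003940j S between n5,n3
  Y(R2) = 0.07092+0.000j S between n3,n7
  Y(R3) = 0.9615+0.000j S between n6,n1
  Y(C3) = 0.000+0.04684j S between n2,n1
  I2: injects 0.0918 A into n2 (from n5)
  Y(R4) = 0.001965+0.000j S between n1,n6
  Y(C4) = 0.000+1.374j S between n1,n7
  I3: injects 0.0148 A into n1 (from n3)
  Y(R5) = 0.02370+0.000j S between n4,n6
  Y(R6) = 0.009174+0.000j S between n5,n6
  Y(R7) = 0.002237+0.000j S between n6,n3
  Y(L1) = 0.000-0.1305j S between n4,n0
  Y(C5) = 0.000+0.3900j S between n5,n7
  V1: constraint V(n5)−V(n1) = 29.3
Assemble and solve the 8×8 MNA system:
  V(n1)=-0.4791+0.009516j  V(n2)=-0.4571-1.861j  V(n3)=5.724+1.266j  V(n4)=-0.007897-0.03214j  V(n5)=28.82+0.009516j  V(n6)=-0.1849+0.01134j  V(n7)=6.049+0.02259j
  i(V1)=-1.695-8.973j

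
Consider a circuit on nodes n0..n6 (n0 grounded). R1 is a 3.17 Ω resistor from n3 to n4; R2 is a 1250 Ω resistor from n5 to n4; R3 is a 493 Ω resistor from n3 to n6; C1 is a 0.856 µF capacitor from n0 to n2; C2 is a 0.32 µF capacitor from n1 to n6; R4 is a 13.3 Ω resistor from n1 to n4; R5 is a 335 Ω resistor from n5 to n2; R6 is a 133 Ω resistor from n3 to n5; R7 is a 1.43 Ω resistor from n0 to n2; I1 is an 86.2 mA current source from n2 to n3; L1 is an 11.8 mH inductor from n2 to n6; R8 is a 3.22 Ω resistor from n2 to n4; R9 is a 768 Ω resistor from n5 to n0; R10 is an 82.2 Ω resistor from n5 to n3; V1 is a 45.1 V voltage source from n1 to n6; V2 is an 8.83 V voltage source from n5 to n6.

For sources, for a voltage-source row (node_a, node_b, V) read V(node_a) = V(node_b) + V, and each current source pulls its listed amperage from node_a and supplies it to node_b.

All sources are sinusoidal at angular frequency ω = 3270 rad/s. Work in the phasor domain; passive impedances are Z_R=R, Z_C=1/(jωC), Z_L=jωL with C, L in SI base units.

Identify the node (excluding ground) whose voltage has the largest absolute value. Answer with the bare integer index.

Element admittances at ω=3270 rad/s:
  Y(R1) = 0.3155+0.000j S between n3,n4
  Y(R2) = 0.0008000+0.000j S between n5,n4
  Y(R3) = 0.002028+0.000j S between n3,n6
  Y(C1) = 0.000+0.002799j S between n0,n2
  Y(C2) = 0.000+0.001046j S between n1,n6
  Y(R4) = 0.07519+0.000j S between n1,n4
  Y(R5) = 0.002985+0.000j S between n5,n2
  Y(R6) = 0.007519+0.000j S between n3,n5
  Y(R7) = 0.6993+0.000j S between n0,n2
  I1: injects 0.0862 A into n3 (from n2)
  Y(L1) = 0.000-0.02592j S between n2,n6
  Y(R8) = 0.3106+0.000j S between n2,n4
  Y(R9) = 0.001302+0.000j S between n5,n0
  Y(R10) = 0.01217+0.000j S between n5,n3
  V1: constraint V(n1)−V(n6) = 45.1
  V2: constraint V(n5)−V(n6) = 8.83
Assemble and solve the 8×8 MNA system:
  V(n1)=13.54-10.51j  V(n2)=0.04240+0.01940j  V(n3)=0.1542-2.990j  V(n4)=1.513-2.472j  V(n5)=-22.73-10.51j  V(n6)=-31.56-10.51j
  i(V1)=-0.9045+0.5570j  i(V2)=0.5674+0.1995j

6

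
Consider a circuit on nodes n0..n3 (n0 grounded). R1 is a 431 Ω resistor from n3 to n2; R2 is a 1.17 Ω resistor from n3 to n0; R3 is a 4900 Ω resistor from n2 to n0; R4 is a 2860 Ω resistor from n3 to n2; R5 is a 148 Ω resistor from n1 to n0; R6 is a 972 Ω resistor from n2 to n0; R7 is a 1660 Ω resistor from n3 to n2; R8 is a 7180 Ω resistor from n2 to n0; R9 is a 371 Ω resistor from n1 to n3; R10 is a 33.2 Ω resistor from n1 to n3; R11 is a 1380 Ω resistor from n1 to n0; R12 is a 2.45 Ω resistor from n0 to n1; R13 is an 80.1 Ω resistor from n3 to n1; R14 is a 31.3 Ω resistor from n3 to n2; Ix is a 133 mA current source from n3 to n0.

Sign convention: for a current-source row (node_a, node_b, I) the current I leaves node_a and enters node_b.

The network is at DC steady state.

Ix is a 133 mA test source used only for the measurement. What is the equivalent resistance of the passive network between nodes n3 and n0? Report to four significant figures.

R_eq = 1.115 Ω

MNA unknowns: 3 node voltages V₁..V_3
R1: Y=0.002320 on G[3,2]
R2: Y=0.8547 on G[3,0]
R3: Y=0.0002041 on G[2,0]
R4: Y=0.0003497 on G[3,2]
R5: Y=0.006757 on G[1,0]
R6: Y=0.001029 on G[2,0]
R7: Y=0.0006024 on G[3,2]
R8: Y=0.0001393 on G[2,0]
R9: Y=0.002695 on G[1,3]
R10: Y=0.03012 on G[1,3]
R11: Y=0.0007246 on G[1,0]
R12: Y=0.4082 on G[0,1]
R13: Y=0.01248 on G[3,1]
R14: Y=0.03195 on G[3,2]
Ix: z[3]−=0.133, z[0]+=0.133
solve → V1=-0.01457, V2=-0.1427, V3=-0.1483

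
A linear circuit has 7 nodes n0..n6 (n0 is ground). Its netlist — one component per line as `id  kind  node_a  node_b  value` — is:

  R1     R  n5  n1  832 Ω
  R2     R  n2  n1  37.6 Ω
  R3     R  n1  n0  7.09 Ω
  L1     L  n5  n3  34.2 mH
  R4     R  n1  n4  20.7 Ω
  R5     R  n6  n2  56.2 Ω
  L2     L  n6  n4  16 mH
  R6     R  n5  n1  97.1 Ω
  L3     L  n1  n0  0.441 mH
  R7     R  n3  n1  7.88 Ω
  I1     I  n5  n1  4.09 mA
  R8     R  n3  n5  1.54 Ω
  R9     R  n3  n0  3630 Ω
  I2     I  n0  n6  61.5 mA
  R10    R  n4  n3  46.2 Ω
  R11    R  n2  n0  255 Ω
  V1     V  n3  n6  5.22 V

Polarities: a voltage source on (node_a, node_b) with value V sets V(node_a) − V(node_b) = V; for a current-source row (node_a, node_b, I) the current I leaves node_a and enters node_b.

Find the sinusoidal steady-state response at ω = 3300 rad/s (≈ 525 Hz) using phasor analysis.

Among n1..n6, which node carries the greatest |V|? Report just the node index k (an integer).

MNA unknowns: 6 node voltages V₁..V_6 plus 1 source current (V1)
R1: Y=0.001202+0.000j on G[5,1]
R2: Y=0.02660+0.000j on G[2,1]
R3: Y=0.1410+0.000j on G[1,0]
L1: Y=0.000-0.008861j on G[5,3]
R4: Y=0.04831+0.000j on G[1,4]
R5: Y=0.01779+0.000j on G[6,2]
L2: Y=0.000-0.01894j on G[6,4]
R6: Y=0.01030+0.000j on G[5,1]
L3: Y=0.000-0.6871j on G[1,0]
R7: Y=0.1269+0.000j on G[3,1]
I1: z[5]−=0.00409, z[1]+=0.00409
R8: Y=0.6494+0.000j on G[3,5]
R9: Y=0.0002755+0.000j on G[3,0]
I2: z[0]−=0.0615, z[6]+=0.0615
R10: Y=0.02165+0.000j on G[4,3]
R11: Y=0.003922+0.000j on G[2,0]
V1: row V3−V6=5.22, i_V1 at 3,6
solve → V1=0.01906+0.09441j, V2=-1.605-0.03879j, V3=0.8350-0.2464j, V4=-0.1059+1.147j, V5=0.8145-0.2408j, V6=-4.385-0.2464j
aux → i_V1=-0.1374+0.07735j

6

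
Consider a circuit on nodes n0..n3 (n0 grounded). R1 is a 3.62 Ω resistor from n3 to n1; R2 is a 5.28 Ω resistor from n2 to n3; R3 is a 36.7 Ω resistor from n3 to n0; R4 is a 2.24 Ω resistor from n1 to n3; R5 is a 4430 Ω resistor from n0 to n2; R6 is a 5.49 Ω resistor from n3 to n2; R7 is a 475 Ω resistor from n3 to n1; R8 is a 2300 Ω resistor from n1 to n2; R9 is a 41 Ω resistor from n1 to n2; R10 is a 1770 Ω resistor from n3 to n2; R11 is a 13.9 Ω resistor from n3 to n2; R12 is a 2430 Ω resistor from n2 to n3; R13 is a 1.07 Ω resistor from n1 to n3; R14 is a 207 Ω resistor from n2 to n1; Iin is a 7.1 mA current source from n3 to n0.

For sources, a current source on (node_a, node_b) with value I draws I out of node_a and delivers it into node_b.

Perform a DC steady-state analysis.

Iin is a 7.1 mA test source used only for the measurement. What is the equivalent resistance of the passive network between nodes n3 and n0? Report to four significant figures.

R_eq = 36.40 Ω

MNA unknowns: 3 node voltages V₁..V_3
R1: Y=0.2762 on G[3,1]
R2: Y=0.1894 on G[2,3]
R3: Y=0.02725 on G[3,0]
R4: Y=0.4464 on G[1,3]
R5: Y=0.0002257 on G[0,2]
R6: Y=0.1821 on G[3,2]
R7: Y=0.002105 on G[3,1]
R8: Y=0.0004348 on G[1,2]
R9: Y=0.02439 on G[1,2]
R10: Y=0.0005650 on G[3,2]
R11: Y=0.07194 on G[3,2]
R12: Y=0.0004115 on G[2,3]
R13: Y=0.9346 on G[1,3]
R14: Y=0.004831 on G[2,1]
Iin: z[3]−=0.0071, z[0]+=0.0071
solve → V1=-0.2584, V2=-0.2583, V3=-0.2584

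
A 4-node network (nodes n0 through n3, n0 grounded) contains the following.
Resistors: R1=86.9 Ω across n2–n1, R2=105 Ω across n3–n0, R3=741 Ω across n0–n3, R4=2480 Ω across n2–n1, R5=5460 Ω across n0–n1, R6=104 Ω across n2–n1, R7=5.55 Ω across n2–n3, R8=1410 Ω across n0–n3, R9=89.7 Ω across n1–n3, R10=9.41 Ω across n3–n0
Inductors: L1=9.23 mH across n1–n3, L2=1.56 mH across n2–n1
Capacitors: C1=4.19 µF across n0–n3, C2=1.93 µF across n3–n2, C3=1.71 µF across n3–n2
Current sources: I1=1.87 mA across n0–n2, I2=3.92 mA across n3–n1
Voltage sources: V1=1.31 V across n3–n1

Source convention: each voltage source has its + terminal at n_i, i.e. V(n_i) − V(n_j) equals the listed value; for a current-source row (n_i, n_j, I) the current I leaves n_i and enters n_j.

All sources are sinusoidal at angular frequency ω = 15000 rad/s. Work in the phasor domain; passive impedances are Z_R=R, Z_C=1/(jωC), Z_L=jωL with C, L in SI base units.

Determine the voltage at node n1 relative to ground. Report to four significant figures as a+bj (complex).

MNA unknowns: 3 node voltages V₁..V_3 plus 1 source current (V1)
R1: Y=0.01151+0.000j on G[2,1]
L1: Y=0.000-0.007223j on G[1,3]
R2: Y=0.009524+0.000j on G[3,0]
C1: Y=0.000+0.06285j on G[0,3]
C2: Y=0.000+0.02895j on G[3,2]
L2: Y=0.000-0.04274j on G[2,1]
R3: Y=0.001350+0.000j on G[0,3]
R4: Y=0.0004032+0.000j on G[2,1]
R5: Y=0.0001832+0.000j on G[0,1]
R6: Y=0.009615+0.000j on G[2,1]
I1: z[0]−=0.00187, z[2]+=0.00187
I2: z[3]−=0.00392, z[1]+=0.00392
R7: Y=0.1802+0.000j on G[2,3]
R8: Y=0.0007092+0.000j on G[0,3]
R9: Y=0.01115+0.000j on G[1,3]
R10: Y=0.1063+0.000j on G[3,0]
C3: Y=0.000+0.02565j on G[3,2]
V1: row V3−V1=1.31, i_V1 at 3,1
solve → V1=-1.296-0.007416j, V2=-0.09989+0.2768j, V3=0.01393-0.007416j
aux → i_V1=-0.05666+0.05446j

-1.296-0.007416j V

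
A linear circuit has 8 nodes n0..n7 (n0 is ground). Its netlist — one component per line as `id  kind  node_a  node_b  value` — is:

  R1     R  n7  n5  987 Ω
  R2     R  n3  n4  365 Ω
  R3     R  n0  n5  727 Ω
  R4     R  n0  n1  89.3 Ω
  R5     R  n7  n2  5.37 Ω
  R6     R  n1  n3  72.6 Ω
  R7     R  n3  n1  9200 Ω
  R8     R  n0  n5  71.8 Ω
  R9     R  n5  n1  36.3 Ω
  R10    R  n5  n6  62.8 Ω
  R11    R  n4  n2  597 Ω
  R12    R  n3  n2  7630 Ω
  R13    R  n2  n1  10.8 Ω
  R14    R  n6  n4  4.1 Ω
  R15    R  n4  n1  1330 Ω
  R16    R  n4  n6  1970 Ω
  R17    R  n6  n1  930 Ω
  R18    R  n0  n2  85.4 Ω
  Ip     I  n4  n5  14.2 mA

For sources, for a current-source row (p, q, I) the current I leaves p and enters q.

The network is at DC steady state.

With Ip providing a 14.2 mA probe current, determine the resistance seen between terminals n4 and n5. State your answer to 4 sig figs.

R_eq = 50.37 Ω

Element admittances at DC:
  Y(R1) = 0.001013 S between n7,n5
  Y(R2) = 0.002740 S between n3,n4
  Y(R3) = 0.001376 S between n0,n5
  Y(R4) = 0.01120 S between n0,n1
  Y(R5) = 0.1862 S between n7,n2
  Y(R6) = 0.01377 S between n1,n3
  Y(R7) = 0.0001087 S between n3,n1
  Y(R8) = 0.01393 S between n0,n5
  Y(R9) = 0.02755 S between n5,n1
  Y(R10) = 0.01592 S between n5,n6
  Y(R11) = 0.001675 S between n4,n2
  Y(R12) = 0.0001311 S between n3,n2
  Y(R13) = 0.09259 S between n2,n1
  Y(R14) = 0.2439 S between n6,n4
  Y(R15) = 0.0007519 S between n4,n1
  Y(R16) = 0.0005076 S between n4,n6
  Y(R17) = 0.001075 S between n6,n1
  Y(R18) = 0.01171 S between n0,n2
  Ip: injects 0.0142 A into n5 (from n4)
Assemble and solve the 7×7 MNA system:
  V(n1)=-0.03578  V(n2)=-0.04084  V(n3)=-0.1375  V(n4)=-0.6578  V(n5)=0.05743  V(n6)=-0.6117  V(n7)=-0.04031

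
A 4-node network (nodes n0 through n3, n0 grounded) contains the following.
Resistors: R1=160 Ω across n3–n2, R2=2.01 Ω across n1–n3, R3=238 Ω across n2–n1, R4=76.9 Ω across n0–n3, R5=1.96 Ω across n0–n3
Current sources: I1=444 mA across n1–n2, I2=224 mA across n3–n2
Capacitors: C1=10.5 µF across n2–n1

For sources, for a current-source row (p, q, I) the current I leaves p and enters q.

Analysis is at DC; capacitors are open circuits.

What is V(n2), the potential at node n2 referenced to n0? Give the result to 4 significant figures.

MNA unknowns: 3 node voltages V₁..V_3
R1: Y=0.006250 on G[3,2]
I1: z[1]−=0.444, z[2]+=0.444
R2: Y=0.4975 on G[1,3]
C1: Y=0.000 on G[2,1]
R3: Y=0.004202 on G[2,1]
R4: Y=0.01300 on G[0,3]
R5: Y=0.5102 on G[0,3]
I2: z[3]−=0.224, z[2]+=0.224
solve → V1=-0.3509, V2=63.77, V3=0.000

63.77 V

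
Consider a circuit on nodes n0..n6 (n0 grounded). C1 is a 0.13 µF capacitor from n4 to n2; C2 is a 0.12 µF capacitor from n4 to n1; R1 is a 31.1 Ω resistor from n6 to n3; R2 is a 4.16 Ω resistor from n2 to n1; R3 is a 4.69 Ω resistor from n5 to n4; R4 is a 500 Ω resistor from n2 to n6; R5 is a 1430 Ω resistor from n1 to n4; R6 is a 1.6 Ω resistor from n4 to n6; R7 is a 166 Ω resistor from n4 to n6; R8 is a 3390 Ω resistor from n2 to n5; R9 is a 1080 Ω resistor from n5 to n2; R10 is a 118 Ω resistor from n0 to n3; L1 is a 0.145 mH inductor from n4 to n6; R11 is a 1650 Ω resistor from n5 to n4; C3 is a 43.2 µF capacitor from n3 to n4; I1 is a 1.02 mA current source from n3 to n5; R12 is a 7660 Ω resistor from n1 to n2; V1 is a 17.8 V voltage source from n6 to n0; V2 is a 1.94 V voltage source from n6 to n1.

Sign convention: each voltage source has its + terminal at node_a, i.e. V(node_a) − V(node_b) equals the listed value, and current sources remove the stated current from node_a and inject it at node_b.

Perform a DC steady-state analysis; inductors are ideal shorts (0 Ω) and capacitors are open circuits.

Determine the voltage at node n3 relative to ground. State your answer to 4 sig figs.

Apply KCL at each of the 6 non-ground nodes and solve the resulting linear system.
Node n1: branches {C2, R2, R5, R12, V2} → V_1 = 15.86
Node n2: branches {C1, R2, R4, R8, R9, R12} → V_2 = 15.89
Node n3: branches {R1, R10, C3, I1} → V_3 = 14.06
Node n4: branches {C1, C2, R3, R5, R6, R7, L1, R11, C3} → V_4 = 17.80
Node n5: branches {R3, R8, R9, R11, I1} → V_5 = 17.79
Node n6: branches {R1, R4, R6, R7, L1, V1, V2} → V_6 = 17.80
Source currents: i(L1)=-0.002666, i(V1)=-0.1192, i(V2)=-0.007515

14.06 V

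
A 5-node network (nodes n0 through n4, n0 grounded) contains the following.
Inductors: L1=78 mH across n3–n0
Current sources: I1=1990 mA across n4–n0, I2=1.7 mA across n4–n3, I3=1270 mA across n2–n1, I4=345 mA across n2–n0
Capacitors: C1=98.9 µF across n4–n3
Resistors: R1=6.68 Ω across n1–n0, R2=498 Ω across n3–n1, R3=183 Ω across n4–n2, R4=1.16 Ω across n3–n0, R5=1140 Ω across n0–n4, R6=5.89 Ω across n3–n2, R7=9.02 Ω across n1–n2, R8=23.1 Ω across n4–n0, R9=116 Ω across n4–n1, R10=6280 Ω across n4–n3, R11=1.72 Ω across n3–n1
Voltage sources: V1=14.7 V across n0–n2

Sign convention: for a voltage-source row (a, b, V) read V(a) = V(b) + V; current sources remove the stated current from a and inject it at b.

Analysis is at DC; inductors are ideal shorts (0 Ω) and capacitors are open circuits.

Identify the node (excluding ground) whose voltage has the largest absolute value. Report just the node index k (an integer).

Apply KCL at each of the 4 non-ground nodes and solve the resulting linear system.
Node n1: branches {R1, I3, R2, R7, R9, R11} → V_1 = -0.7817
Node n2: branches {I3, R3, I4, R6, R7, V1} → V_2 = -14.70
Node n3: branches {L1, C1, I2, R2, R4, R6, R10, R11} → V_3 = 0.000
Node n4: branches {I1, C1, I2, R3, R5, R8, R9, R10} → V_4 = -35.59
Source currents: i(L1)=-2.956, i(V1)=-2.310

4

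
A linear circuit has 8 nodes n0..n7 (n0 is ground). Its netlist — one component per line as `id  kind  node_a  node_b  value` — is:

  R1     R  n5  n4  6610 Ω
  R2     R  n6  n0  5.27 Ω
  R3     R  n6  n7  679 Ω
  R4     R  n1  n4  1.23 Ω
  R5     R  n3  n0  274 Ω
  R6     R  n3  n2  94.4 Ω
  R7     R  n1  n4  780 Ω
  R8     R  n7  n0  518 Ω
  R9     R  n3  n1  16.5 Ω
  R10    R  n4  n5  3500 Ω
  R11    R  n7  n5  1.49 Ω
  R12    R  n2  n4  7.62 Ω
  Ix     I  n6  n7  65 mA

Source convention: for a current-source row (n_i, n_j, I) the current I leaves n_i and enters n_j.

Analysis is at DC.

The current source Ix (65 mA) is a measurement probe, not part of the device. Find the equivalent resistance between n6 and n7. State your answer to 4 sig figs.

Apply KCL at each of the 7 non-ground nodes and solve the resulting linear system.
Node n1: branches {R4, R7, R9} → V_1 = 1.906
Node n2: branches {R6, R12} → V_2 = 1.906
Node n3: branches {R5, R6, R9} → V_3 = 1.813
Node n4: branches {R1, R4, R7, R10, R12} → V_4 = 1.913
Node n5: branches {R1, R10, R11} → V_5 = 17.05
Node n6: branches {R2, R3, Ix} → V_6 = -0.2085
Node n7: branches {R3, R8, R11, Ix} → V_7 = 17.06

R_eq = 265.7 Ω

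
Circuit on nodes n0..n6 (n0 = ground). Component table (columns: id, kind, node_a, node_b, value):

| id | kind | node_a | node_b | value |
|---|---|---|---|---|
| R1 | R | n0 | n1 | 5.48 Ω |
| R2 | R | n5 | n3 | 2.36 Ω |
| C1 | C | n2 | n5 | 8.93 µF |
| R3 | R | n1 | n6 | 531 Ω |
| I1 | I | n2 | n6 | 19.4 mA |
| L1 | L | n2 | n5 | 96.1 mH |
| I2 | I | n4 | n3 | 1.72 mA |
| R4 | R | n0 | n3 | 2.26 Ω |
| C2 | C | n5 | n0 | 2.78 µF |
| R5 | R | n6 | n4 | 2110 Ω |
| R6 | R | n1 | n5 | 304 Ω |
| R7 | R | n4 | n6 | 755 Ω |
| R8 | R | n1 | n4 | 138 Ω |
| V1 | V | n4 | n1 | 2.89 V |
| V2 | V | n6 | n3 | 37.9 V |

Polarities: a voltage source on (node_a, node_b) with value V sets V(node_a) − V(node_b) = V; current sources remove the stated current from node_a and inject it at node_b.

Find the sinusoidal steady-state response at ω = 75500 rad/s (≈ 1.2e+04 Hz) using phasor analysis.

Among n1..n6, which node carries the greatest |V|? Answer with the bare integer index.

6

Apply KCL at each of the 6 non-ground nodes and solve the resulting linear system.
Node n1: branches {R1, R3, R6, R8, V1} → V_1 = 0.6930+0.004315j
Node n2: branches {C1, I1, L1} → V_2 = -0.1689+0.1896j
Node n3: branches {R2, I2, R4, V2} → V_3 = -0.2095+0.07836j
Node n4: branches {I2, R5, R7, R8, V1} → V_4 = 3.583+0.004315j
Node n5: branches {R2, C1, L1, C2, R6} → V_5 = -0.1689+0.1608j
Node n6: branches {R3, I1, R5, R7, V2} → V_6 = 37.69+0.07836j
Source currents: i(V1)=0.03868+0.0001332j, i(V2)=-0.1116-0.0002726j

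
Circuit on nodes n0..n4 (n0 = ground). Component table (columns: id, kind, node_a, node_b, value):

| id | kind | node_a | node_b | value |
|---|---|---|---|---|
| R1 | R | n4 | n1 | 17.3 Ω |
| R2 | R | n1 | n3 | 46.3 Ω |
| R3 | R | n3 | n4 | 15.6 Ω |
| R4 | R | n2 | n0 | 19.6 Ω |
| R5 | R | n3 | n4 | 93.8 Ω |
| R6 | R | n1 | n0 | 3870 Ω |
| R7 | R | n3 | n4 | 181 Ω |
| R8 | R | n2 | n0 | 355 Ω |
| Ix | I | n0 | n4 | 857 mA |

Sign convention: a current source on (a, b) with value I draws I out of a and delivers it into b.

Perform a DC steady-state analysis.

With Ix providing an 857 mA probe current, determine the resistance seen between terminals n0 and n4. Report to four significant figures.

R_eq = 3883. Ω

Element admittances at DC:
  Y(R1) = 0.05780 S between n4,n1
  Y(R2) = 0.02160 S between n1,n3
  Y(R3) = 0.06410 S between n3,n4
  Y(R4) = 0.05102 S between n2,n0
  Y(R5) = 0.01066 S between n3,n4
  Y(R6) = 0.0002584 S between n1,n0
  Y(R7) = 0.005525 S between n3,n4
  Y(R8) = 0.002817 S between n2,n0
  Ix: injects 0.857 A into n4 (from n0)
Assemble and solve the 4×4 MNA system:
  V(n1)=3317  V(n2)=0.000  V(n3)=3326  V(n4)=3328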